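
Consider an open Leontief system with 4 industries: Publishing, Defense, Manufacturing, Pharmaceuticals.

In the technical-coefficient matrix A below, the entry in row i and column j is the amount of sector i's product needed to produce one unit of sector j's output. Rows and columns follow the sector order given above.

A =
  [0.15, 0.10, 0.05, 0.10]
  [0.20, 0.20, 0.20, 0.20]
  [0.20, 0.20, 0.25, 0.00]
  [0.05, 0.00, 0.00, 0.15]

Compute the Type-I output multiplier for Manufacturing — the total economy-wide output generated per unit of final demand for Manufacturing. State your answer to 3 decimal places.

I − A =
  [   0.85    -0.10    -0.05    -0.10]
  [  -0.20     0.80    -0.20    -0.20]
  [  -0.20    -0.20     0.75     0.00]
  [  -0.05     0.00     0.00     0.85]
Compute the cofactors C_ij = (−1)^(i+j)·(3×3 minor ij) of I−A; the adjugate is their transpose:
adj(I−A) = Cᵀ =
  [ 0.476000   0.072250   0.051000   0.073000]
  [ 0.169000   0.529625   0.152500   0.144500]
  [ 0.172000   0.160500   0.556000   0.058000]
  [ 0.028000   0.004250   0.003000   0.447000]
det(I−A) = Σ_j (I−A)_1j·C_1j = (0.85)(0.476000) + (-0.10)(0.169000) + (-0.05)(0.172000) + (-0.10)(0.028000) = 0.3763
(I − A)⁻¹ = adj(I−A) / det(I−A) ≈
  [   1.2649     0.1920     0.1355     0.1940]
  [   0.4491     1.4075     0.4053     0.3840]
  [   0.4571     0.4265     1.4775     0.1541]
  [   0.0744     0.0113     0.0080     1.1879]
The output multiplier for sector j is the column-j sum of the Leontief inverse (I − A)⁻¹ = adj(I−A) / det(I−A).
Column 3 of adj(I−A): (0.051000, 0.152500, 0.556000, 0.003000); det(I−A) = 0.3763.
m_3 = (0.051000 + 0.152500 + 0.556000 + 0.003000) / 0.3763 = 0.7625 / 0.3763 ≈ 2.026.

m_3 = 2.026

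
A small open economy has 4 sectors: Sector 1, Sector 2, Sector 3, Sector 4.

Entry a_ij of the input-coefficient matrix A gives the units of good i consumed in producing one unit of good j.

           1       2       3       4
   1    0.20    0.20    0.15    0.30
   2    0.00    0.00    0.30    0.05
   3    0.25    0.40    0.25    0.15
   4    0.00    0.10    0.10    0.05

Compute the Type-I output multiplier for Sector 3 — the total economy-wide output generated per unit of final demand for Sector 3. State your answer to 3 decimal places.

m_3 = 3.336

I − A =
  [   0.80    -0.20    -0.15    -0.30]
  [   0.00     1.00    -0.30    -0.05]
  [  -0.25    -0.40     0.75    -0.15]
  [   0.00    -0.10    -0.10     0.95]
Compute the cofactors C_ij = (−1)^(i+j)·(3×3 minor ij) of I−A; the adjugate is their transpose:
adj(I−A) = Cᵀ =
  [ 0.573250   0.233250   0.238750   0.231000]
  [ 0.072500   0.514875   0.232000   0.086625]
  [ 0.236250   0.371000   0.756000   0.213500]
  [ 0.032500   0.093250   0.104000   0.451500]
det(I−A) = Σ_j (I−A)_1j·C_1j = (0.80)(0.573250) + (-0.20)(0.072500) + (-0.15)(0.236250) + (-0.30)(0.032500) = 0.3989125
(I − A)⁻¹ = adj(I−A) / det(I−A) ≈
  [   1.4370     0.5847     0.5985     0.5791]
  [   0.1817     1.2907     0.5816     0.2172]
  [   0.5922     0.9300     1.8952     0.5352]
  [   0.0815     0.2338     0.2607     1.1318]
The output multiplier for sector j is the column-j sum of the Leontief inverse (I − A)⁻¹ = adj(I−A) / det(I−A).
Column 3 of adj(I−A): (0.238750, 0.232000, 0.756000, 0.104000); det(I−A) = 0.3989125.
m_3 = (0.238750 + 0.232000 + 0.756000 + 0.104000) / 0.3989125 = 1.33075 / 0.3989125 ≈ 3.336.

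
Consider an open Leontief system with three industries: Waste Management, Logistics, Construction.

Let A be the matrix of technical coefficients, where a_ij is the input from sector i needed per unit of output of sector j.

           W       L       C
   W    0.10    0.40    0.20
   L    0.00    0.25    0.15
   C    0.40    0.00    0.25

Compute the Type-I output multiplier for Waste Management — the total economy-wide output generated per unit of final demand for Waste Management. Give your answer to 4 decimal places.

I − A =
  [   0.90    -0.40    -0.20]
  [   0.00     0.75    -0.15]
  [  -0.40     0.00     0.75]
Cofactors of I−A, C_ij = (−1)^(i+j)·(minor ij) (rows/columns in the sector order above):
  C_11 = (0.75)(0.75) − (-0.15)(0.00) = 0.5625
  C_12 = −[(0.00)(0.75) − (-0.15)(-0.40)] = 0.0600
  C_13 = (0.00)(0.00) − (0.75)(-0.40) = 0.3000
  C_21 = −[(-0.40)(0.75) − (-0.20)(0.00)] = 0.3000
  C_22 = (0.90)(0.75) − (-0.20)(-0.40) = 0.5950
  C_23 = −[(0.90)(0.00) − (-0.40)(-0.40)] = 0.1600
  C_31 = (-0.40)(-0.15) − (-0.20)(0.75) = 0.2100
  C_32 = −[(0.90)(-0.15) − (-0.20)(0.00)] = 0.1350
  C_33 = (0.90)(0.75) − (-0.40)(0.00) = 0.6750
det(I−A) = Σ_j (I−A)_1j·C_1j = (0.90)(0.5625) + (-0.40)(0.0600) + (-0.20)(0.3000) = 0.42225
adj(I−A) = Cᵀ =
  [ 0.5625   0.3000   0.2100]
  [ 0.0600   0.5950   0.1350]
  [ 0.3000   0.1600   0.6750]
(I − A)⁻¹ = adj(I−A) / det(I−A) ≈
  [   1.33215     0.71048     0.49734]
  [   0.14210     1.40912     0.31972]
  [   0.71048     0.37892     1.59858]
The output multiplier for sector j is the column-j sum of the Leontief inverse (I − A)⁻¹ = adj(I−A) / det(I−A).
Column W of adj(I−A): (0.5625, 0.0600, 0.3000); det(I−A) = 0.42225.
m_W = (0.5625 + 0.0600 + 0.3000) / 0.42225 = 0.9225 / 0.42225 ≈ 2.1847.

m_W = 2.1847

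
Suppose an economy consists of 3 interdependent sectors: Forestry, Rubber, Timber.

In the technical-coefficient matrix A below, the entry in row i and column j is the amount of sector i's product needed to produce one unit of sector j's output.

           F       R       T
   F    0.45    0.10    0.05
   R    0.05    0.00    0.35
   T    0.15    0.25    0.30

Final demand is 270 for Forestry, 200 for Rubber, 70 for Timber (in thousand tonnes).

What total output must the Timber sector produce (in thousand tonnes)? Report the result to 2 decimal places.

x_T = 351.64

I − A =
  [   0.55    -0.10    -0.05]
  [  -0.05     1.00    -0.35]
  [  -0.15    -0.25     0.70]
Cofactors of I−A, C_ij = (−1)^(i+j)·(minor ij) (rows/columns in the sector order above):
  C_11 = (1.00)(0.70) − (-0.35)(-0.25) = 0.6125
  C_12 = −[(-0.05)(0.70) − (-0.35)(-0.15)] = 0.0875
  C_13 = (-0.05)(-0.25) − (1.00)(-0.15) = 0.1625
  C_21 = −[(-0.10)(0.70) − (-0.05)(-0.25)] = 0.0825
  C_22 = (0.55)(0.70) − (-0.05)(-0.15) = 0.3775
  C_23 = −[(0.55)(-0.25) − (-0.10)(-0.15)] = 0.1525
  C_31 = (-0.10)(-0.35) − (-0.05)(1.00) = 0.0850
  C_32 = −[(0.55)(-0.35) − (-0.05)(-0.05)] = 0.1950
  C_33 = (0.55)(1.00) − (-0.10)(-0.05) = 0.5450
det(I−A) = Σ_j (I−A)_1j·C_1j = (0.55)(0.6125) + (-0.10)(0.0875) + (-0.05)(0.1625) = 0.3200
adj(I−A) = Cᵀ =
  [ 0.6125   0.0825   0.0850]
  [ 0.0875   0.3775   0.1950]
  [ 0.1625   0.1525   0.5450]
(I − A)⁻¹ = adj(I−A) / det(I−A) ≈
  [   1.9141     0.2578     0.2656]
  [   0.2734     1.1797     0.6094]
  [   0.5078     0.4766     1.7031]
x = (I − A)⁻¹ d = adj(I−A)·d / det(I−A), with det(I−A) = 0.3200:
  x_F = (0.6125·270 + 0.0825·200 + 0.0850·70) / 0.3200 = 187.825 / 0.3200 ≈ 586.95
  x_R = (0.0875·270 + 0.3775·200 + 0.1950·70) / 0.3200 = 112.775 / 0.3200 ≈ 352.42
  x_T = (0.1625·270 + 0.1525·200 + 0.5450·70) / 0.3200 = 112.525 / 0.3200 ≈ 351.64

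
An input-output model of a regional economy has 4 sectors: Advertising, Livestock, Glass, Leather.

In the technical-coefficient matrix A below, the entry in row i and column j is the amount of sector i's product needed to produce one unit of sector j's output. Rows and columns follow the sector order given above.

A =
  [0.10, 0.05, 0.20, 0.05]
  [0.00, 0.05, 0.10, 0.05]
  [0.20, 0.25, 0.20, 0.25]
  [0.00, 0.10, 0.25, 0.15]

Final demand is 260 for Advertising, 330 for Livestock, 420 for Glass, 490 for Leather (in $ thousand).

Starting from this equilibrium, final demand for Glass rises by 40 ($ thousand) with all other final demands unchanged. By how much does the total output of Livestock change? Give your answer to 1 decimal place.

I − A =
  [   0.90    -0.05    -0.20    -0.05]
  [   0.00     0.95    -0.10    -0.05]
  [  -0.20    -0.25     0.80    -0.25]
  [   0.00    -0.10    -0.25     0.85]
Compute the cofactors C_ij = (−1)^(i+j)·(3×3 minor ij) of I−A; the adjugate is their transpose:
adj(I−A) = Cᵀ =
  [ 0.55575   0.08550   0.17775   0.09000]
  [ 0.01950   0.51925   0.08775   0.05750]
  [ 0.16050   0.22325   0.72225   0.23500]
  [ 0.04950   0.12675   0.22275   0.62250]
det(I−A) = Σ_j (I−A)_1j·C_1j = (0.90)(0.55575) + (-0.05)(0.01950) + (-0.20)(0.16050) + (-0.05)(0.04950) = 0.464625
(I − A)⁻¹ = adj(I−A) / det(I−A) ≈
  [   1.1961     0.1840     0.3826     0.1937]
  [   0.0420     1.1176     0.1889     0.1238]
  [   0.3454     0.4805     1.5545     0.5058]
  [   0.1065     0.2728     0.4794     1.3398]
Δx = (I − A)⁻¹ Δd with Δd having +40 in the Glass component and 0 elsewhere.
So Δx_2 = L_23 · (+40), where L_23 = adj(I−A)_23 / det(I−A) = 0.08775 / 0.464625.
Δx_2 = 0.08775 × (+40) / 0.464625 = 3.51 / 0.464625 ≈ 7.6.

Δx_2 = 7.6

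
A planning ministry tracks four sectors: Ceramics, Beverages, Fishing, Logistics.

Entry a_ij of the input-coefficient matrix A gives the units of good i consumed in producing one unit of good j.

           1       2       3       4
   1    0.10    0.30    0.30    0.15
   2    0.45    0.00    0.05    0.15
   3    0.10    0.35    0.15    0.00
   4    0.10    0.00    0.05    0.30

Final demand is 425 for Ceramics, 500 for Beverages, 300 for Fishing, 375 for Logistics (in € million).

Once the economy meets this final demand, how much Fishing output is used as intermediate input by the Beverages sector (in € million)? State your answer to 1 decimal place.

z_32 = 455.0

I − A =
  [   0.90    -0.30    -0.30    -0.15]
  [  -0.45     1.00    -0.05    -0.15]
  [  -0.10    -0.35     0.85     0.00]
  [  -0.10     0.00    -0.05     0.70]
Compute the cofactors C_ij = (−1)^(i+j)·(3×3 minor ij) of I−A; the adjugate is their transpose:
adj(I−A) = Cᵀ =
  [ 0.580125   0.254625   0.230250   0.178875]
  [ 0.284750   0.501000   0.139875   0.168375]
  [ 0.185500   0.236250   0.516000   0.090375]
  [ 0.096125   0.053250   0.069750   0.555750]
det(I−A) = Σ_j (I−A)_1j·C_1j = (0.90)(0.580125) + (-0.30)(0.284750) + (-0.30)(0.185500) + (-0.15)(0.096125) = 0.36661875
(I − A)⁻¹ = adj(I−A) / det(I−A) ≈
  [   1.5824     0.6945     0.6280     0.4879]
  [   0.7767     1.3665     0.3815     0.4593]
  [   0.5060     0.6444     1.4075     0.2465]
  [   0.2622     0.1452     0.1903     1.5159]
First solve x = (I − A)⁻¹ d = adj(I−A)·d / det(I−A); in particular x_2 = (0.284750·425 + 0.501000·500 + 0.139875·300 + 0.168375·375) / 0.36661875 = 476.621875 / 0.36661875 ≈ 1300.048.
Intermediate flow from 3 to 2: z_32 = a_32 · x_2 = 0.35 × 476.621875 / 0.36661875 = 166.81765625 / 0.36661875 ≈ 455.0.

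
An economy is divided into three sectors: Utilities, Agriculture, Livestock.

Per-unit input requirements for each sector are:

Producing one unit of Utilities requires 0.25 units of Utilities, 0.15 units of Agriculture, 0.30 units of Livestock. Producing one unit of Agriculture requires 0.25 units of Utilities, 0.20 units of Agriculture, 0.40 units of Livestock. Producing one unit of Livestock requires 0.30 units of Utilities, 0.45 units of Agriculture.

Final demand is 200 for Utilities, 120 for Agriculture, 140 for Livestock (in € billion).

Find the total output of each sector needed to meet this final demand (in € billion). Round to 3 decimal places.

I − A =
  [   0.75    -0.25    -0.30]
  [  -0.15     0.80    -0.45]
  [  -0.30    -0.40     1.00]
Cofactors of I−A, C_ij = (−1)^(i+j)·(minor ij) (rows/columns in the sector order above):
  C_11 = (0.80)(1.00) − (-0.45)(-0.40) = 0.6200
  C_12 = −[(-0.15)(1.00) − (-0.45)(-0.30)] = 0.2850
  C_13 = (-0.15)(-0.40) − (0.80)(-0.30) = 0.3000
  C_21 = −[(-0.25)(1.00) − (-0.30)(-0.40)] = 0.3700
  C_22 = (0.75)(1.00) − (-0.30)(-0.30) = 0.6600
  C_23 = −[(0.75)(-0.40) − (-0.25)(-0.30)] = 0.3750
  C_31 = (-0.25)(-0.45) − (-0.30)(0.80) = 0.3525
  C_32 = −[(0.75)(-0.45) − (-0.30)(-0.15)] = 0.3825
  C_33 = (0.75)(0.80) − (-0.25)(-0.15) = 0.5625
det(I−A) = Σ_j (I−A)_1j·C_1j = (0.75)(0.6200) + (-0.25)(0.2850) + (-0.30)(0.3000) = 0.30375
adj(I−A) = Cᵀ =
  [ 0.6200   0.3700   0.3525]
  [ 0.2850   0.6600   0.3825]
  [ 0.3000   0.3750   0.5625]
(I − A)⁻¹ = adj(I−A) / det(I−A) ≈
  [   2.0412     1.2181     1.1605]
  [   0.9383     2.1728     1.2593]
  [   0.9877     1.2346     1.8519]
x = (I − A)⁻¹ d = adj(I−A)·d / det(I−A), with det(I−A) = 0.30375:
  x_U = (0.6200·200 + 0.3700·120 + 0.3525·140) / 0.30375 = 217.75 / 0.30375 ≈ 716.872
  x_A = (0.2850·200 + 0.6600·120 + 0.3825·140) / 0.30375 = 189.75 / 0.30375 ≈ 624.691
  x_L = (0.3000·200 + 0.3750·120 + 0.5625·140) / 0.30375 = 183.75 / 0.30375 ≈ 604.938

x_U = 716.872, x_A = 624.691, x_L = 604.938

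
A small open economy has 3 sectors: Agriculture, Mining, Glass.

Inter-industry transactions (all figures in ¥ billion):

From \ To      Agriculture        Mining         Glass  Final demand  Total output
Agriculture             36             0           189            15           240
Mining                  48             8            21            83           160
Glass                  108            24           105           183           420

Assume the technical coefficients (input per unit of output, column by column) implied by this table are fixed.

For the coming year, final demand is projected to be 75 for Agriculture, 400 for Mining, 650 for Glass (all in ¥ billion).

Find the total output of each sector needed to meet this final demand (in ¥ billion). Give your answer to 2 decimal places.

Technical coefficients a_ij = z_ij / X_j:
  a_11 = 36/240 = 0.15, a_21 = 48/240 = 0.20, a_31 = 108/240 = 0.45
  a_12 = 0/160 = 0.00, a_22 = 8/160 = 0.05, a_32 = 24/160 = 0.15
  a_13 = 189/420 = 0.45, a_23 = 21/420 = 0.05, a_33 = 105/420 = 0.25
I − A =
  [   0.85     0.00    -0.45]
  [  -0.20     0.95    -0.05]
  [  -0.45    -0.15     0.75]
Cofactors of I−A, C_ij = (−1)^(i+j)·(minor ij) (rows/columns in the sector order above):
  C_11 = (0.95)(0.75) − (-0.05)(-0.15) = 0.7050
  C_12 = −[(-0.20)(0.75) − (-0.05)(-0.45)] = 0.1725
  C_13 = (-0.20)(-0.15) − (0.95)(-0.45) = 0.4575
  C_21 = −[(0.00)(0.75) − (-0.45)(-0.15)] = 0.0675
  C_22 = (0.85)(0.75) − (-0.45)(-0.45) = 0.4350
  C_23 = −[(0.85)(-0.15) − (0.00)(-0.45)] = 0.1275
  C_31 = (0.00)(-0.05) − (-0.45)(0.95) = 0.4275
  C_32 = −[(0.85)(-0.05) − (-0.45)(-0.20)] = 0.1325
  C_33 = (0.85)(0.95) − (0.00)(-0.20) = 0.8075
det(I−A) = Σ_j (I−A)_1j·C_1j = (0.85)(0.7050) + (0.00)(0.1725) + (-0.45)(0.4575) = 0.393375
adj(I−A) = Cᵀ =
  [ 0.7050   0.0675   0.4275]
  [ 0.1725   0.4350   0.1325]
  [ 0.4575   0.1275   0.8075]
(I − A)⁻¹ = adj(I−A) / det(I−A) ≈
  [   1.7922     0.1716     1.0867]
  [   0.4385     1.1058     0.3368]
  [   1.1630     0.3241     2.0527]
x = (I − A)⁻¹ d = adj(I−A)·d / det(I−A), with det(I−A) = 0.393375:
  x_1 = (0.7050·75 + 0.0675·400 + 0.4275·650) / 0.393375 = 357.75 / 0.393375 ≈ 909.44
  x_2 = (0.1725·75 + 0.4350·400 + 0.1325·650) / 0.393375 = 273.0625 / 0.393375 ≈ 694.15
  x_3 = (0.4575·75 + 0.1275·400 + 0.8075·650) / 0.393375 = 610.1875 / 0.393375 ≈ 1551.16

x_1 = 909.44, x_2 = 694.15, x_3 = 1551.16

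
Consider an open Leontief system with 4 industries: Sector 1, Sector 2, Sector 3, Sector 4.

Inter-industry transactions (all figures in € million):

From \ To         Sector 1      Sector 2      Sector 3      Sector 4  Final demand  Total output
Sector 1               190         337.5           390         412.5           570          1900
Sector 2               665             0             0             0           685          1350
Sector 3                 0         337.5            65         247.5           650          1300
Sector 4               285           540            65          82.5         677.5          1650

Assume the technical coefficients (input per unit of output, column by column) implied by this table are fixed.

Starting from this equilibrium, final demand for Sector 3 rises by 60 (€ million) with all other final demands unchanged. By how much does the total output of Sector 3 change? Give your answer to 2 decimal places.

Technical coefficients a_ij = z_ij / X_j:
  a_11 = 190/1900 = 0.10, a_21 = 665/1900 = 0.35, a_31 = 0/1900 = 0.00, a_41 = 285/1900 = 0.15
  a_12 = 337.5/1350 = 0.25, a_22 = 0/1350 = 0.00, a_32 = 337.5/1350 = 0.25, a_42 = 540/1350 = 0.40
  a_13 = 390/1300 = 0.30, a_23 = 0/1300 = 0.00, a_33 = 65/1300 = 0.05, a_43 = 65/1300 = 0.05
  a_14 = 412.5/1650 = 0.25, a_24 = 0/1650 = 0.00, a_34 = 247.5/1650 = 0.15, a_44 = 82.5/1650 = 0.05
I − A =
  [   0.90    -0.25    -0.30    -0.25]
  [  -0.35     1.00     0.00     0.00]
  [   0.00    -0.25     0.95    -0.15]
  [  -0.15    -0.40    -0.05     0.95]
Compute the cofactors C_ij = (−1)^(i+j)·(3×3 minor ij) of I−A; the adjugate is their transpose:
adj(I−A) = Cᵀ =
  [ 0.895000   0.411125   0.297500   0.282500]
  [ 0.313250   0.763125   0.104125   0.098875]
  [ 0.126625   0.264000   0.699375   0.143750]
  [ 0.279875   0.400125   0.127625   0.745625]
det(I−A) = Σ_j (I−A)_1j·C_1j = (0.90)(0.895000) + (-0.25)(0.313250) + (-0.30)(0.126625) + (-0.25)(0.279875) = 0.61923125
(I − A)⁻¹ = adj(I−A) / det(I−A) ≈
  [   1.4453     0.6639     0.4804     0.4562]
  [   0.5059     1.2324     0.1682     0.1597]
  [   0.2045     0.4263     1.1294     0.2321]
  [   0.4520     0.6462     0.2061     1.2041]
Δx = (I − A)⁻¹ Δd with Δd having +60 in the Sector 3 component and 0 elsewhere.
So Δx_3 = L_33 · (+60), where L_33 = adj(I−A)_33 / det(I−A) = 0.699375 / 0.61923125.
Δx_3 = 0.699375 × (+60) / 0.61923125 = 41.9625 / 0.61923125 ≈ 67.77.

Δx_3 = 67.77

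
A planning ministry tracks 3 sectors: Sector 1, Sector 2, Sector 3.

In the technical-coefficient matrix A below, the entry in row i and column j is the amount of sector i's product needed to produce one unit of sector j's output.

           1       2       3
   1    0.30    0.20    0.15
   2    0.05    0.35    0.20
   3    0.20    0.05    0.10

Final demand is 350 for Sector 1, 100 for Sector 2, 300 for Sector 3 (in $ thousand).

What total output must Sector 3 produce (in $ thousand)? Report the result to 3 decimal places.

x_3 = 512.479

I − A =
  [   0.70    -0.20    -0.15]
  [  -0.05     0.65    -0.20]
  [  -0.20    -0.05     0.90]
Cofactors of I−A, C_ij = (−1)^(i+j)·(minor ij) (rows/columns in the sector order above):
  C_11 = (0.65)(0.90) − (-0.20)(-0.05) = 0.5750
  C_12 = −[(-0.05)(0.90) − (-0.20)(-0.20)] = 0.0850
  C_13 = (-0.05)(-0.05) − (0.65)(-0.20) = 0.1325
  C_21 = −[(-0.20)(0.90) − (-0.15)(-0.05)] = 0.1875
  C_22 = (0.70)(0.90) − (-0.15)(-0.20) = 0.6000
  C_23 = −[(0.70)(-0.05) − (-0.20)(-0.20)] = 0.0750
  C_31 = (-0.20)(-0.20) − (-0.15)(0.65) = 0.1375
  C_32 = −[(0.70)(-0.20) − (-0.15)(-0.05)] = 0.1475
  C_33 = (0.70)(0.65) − (-0.20)(-0.05) = 0.4450
det(I−A) = Σ_j (I−A)_1j·C_1j = (0.70)(0.5750) + (-0.20)(0.0850) + (-0.15)(0.1325) = 0.365625
adj(I−A) = Cᵀ =
  [ 0.5750   0.1875   0.1375]
  [ 0.0850   0.6000   0.1475]
  [ 0.1325   0.0750   0.4450]
(I − A)⁻¹ = adj(I−A) / det(I−A) ≈
  [   1.5726     0.5128     0.3761]
  [   0.2325     1.6410     0.4034]
  [   0.3624     0.2051     1.2171]
x = (I − A)⁻¹ d = adj(I−A)·d / det(I−A), with det(I−A) = 0.365625:
  x_1 = (0.5750·350 + 0.1875·100 + 0.1375·300) / 0.365625 = 261.25 / 0.365625 ≈ 714.530
  x_2 = (0.0850·350 + 0.6000·100 + 0.1475·300) / 0.365625 = 134.00 / 0.365625 ≈ 366.496
  x_3 = (0.1325·350 + 0.0750·100 + 0.4450·300) / 0.365625 = 187.375 / 0.365625 ≈ 512.479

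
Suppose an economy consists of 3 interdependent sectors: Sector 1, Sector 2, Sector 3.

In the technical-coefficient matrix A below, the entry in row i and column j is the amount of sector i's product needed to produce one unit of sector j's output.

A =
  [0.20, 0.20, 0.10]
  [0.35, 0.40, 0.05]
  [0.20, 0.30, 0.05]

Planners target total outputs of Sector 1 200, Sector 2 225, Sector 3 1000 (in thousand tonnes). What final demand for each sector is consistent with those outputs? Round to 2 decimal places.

d_1 = 15.00, d_2 = 15.00, d_3 = 842.50

I − A =
  [   0.80    -0.20    -0.10]
  [  -0.35     0.60    -0.05]
  [  -0.20    -0.30     0.95]
d = (I − A) x:
  d_1 = (+0.80)·200 + (-0.20)·225 + (-0.10)·1000 = 15.00
  d_2 = (-0.35)·200 + (+0.60)·225 + (-0.05)·1000 = 15.00
  d_3 = (-0.20)·200 + (-0.30)·225 + (+0.95)·1000 = 842.50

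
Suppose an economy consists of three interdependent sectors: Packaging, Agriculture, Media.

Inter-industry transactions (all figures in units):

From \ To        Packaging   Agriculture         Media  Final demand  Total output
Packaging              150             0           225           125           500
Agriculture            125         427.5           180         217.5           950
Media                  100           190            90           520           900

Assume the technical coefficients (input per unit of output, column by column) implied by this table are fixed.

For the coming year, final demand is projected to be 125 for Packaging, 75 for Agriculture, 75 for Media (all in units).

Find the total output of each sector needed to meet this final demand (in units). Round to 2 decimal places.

Technical coefficients a_ij = z_ij / X_j:
  a_PP = 150/500 = 0.30, a_AP = 125/500 = 0.25, a_MP = 100/500 = 0.20
  a_PA = 0/950 = 0.00, a_AA = 427.5/950 = 0.45, a_MA = 190/950 = 0.20
  a_PM = 225/900 = 0.25, a_AM = 180/900 = 0.20, a_MM = 90/900 = 0.10
I − A =
  [   0.70     0.00    -0.25]
  [  -0.25     0.55    -0.20]
  [  -0.20    -0.20     0.90]
Cofactors of I−A, C_ij = (−1)^(i+j)·(minor ij) (rows/columns in the sector order above):
  C_11 = (0.55)(0.90) − (-0.20)(-0.20) = 0.4550
  C_12 = −[(-0.25)(0.90) − (-0.20)(-0.20)] = 0.2650
  C_13 = (-0.25)(-0.20) − (0.55)(-0.20) = 0.1600
  C_21 = −[(0.00)(0.90) − (-0.25)(-0.20)] = 0.0500
  C_22 = (0.70)(0.90) − (-0.25)(-0.20) = 0.5800
  C_23 = −[(0.70)(-0.20) − (0.00)(-0.20)] = 0.1400
  C_31 = (0.00)(-0.20) − (-0.25)(0.55) = 0.1375
  C_32 = −[(0.70)(-0.20) − (-0.25)(-0.25)] = 0.2025
  C_33 = (0.70)(0.55) − (0.00)(-0.25) = 0.3850
det(I−A) = Σ_j (I−A)_1j·C_1j = (0.70)(0.4550) + (0.00)(0.2650) + (-0.25)(0.1600) = 0.2785
adj(I−A) = Cᵀ =
  [ 0.4550   0.0500   0.1375]
  [ 0.2650   0.5800   0.2025]
  [ 0.1600   0.1400   0.3850]
(I − A)⁻¹ = adj(I−A) / det(I−A) ≈
  [   1.6338     0.1795     0.4937]
  [   0.9515     2.0826     0.7271]
  [   0.5745     0.5027     1.3824]
x = (I − A)⁻¹ d = adj(I−A)·d / det(I−A), with det(I−A) = 0.2785:
  x_P = (0.4550·125 + 0.0500·75 + 0.1375·75) / 0.2785 = 70.9375 / 0.2785 ≈ 254.71
  x_A = (0.2650·125 + 0.5800·75 + 0.2025·75) / 0.2785 = 91.8125 / 0.2785 ≈ 329.67
  x_M = (0.1600·125 + 0.1400·75 + 0.3850·75) / 0.2785 = 59.375 / 0.2785 ≈ 213.20

x_P = 254.71, x_A = 329.67, x_M = 213.20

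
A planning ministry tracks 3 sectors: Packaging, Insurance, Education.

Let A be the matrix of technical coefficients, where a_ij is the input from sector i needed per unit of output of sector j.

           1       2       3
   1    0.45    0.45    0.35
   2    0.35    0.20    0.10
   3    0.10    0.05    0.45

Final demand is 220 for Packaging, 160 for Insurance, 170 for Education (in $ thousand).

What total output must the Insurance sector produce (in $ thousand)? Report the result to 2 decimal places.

x_2 = 1030.92

I − A =
  [   0.55    -0.45    -0.35]
  [  -0.35     0.80    -0.10]
  [  -0.10    -0.05     0.55]
Cofactors of I−A, C_ij = (−1)^(i+j)·(minor ij) (rows/columns in the sector order above):
  C_11 = (0.80)(0.55) − (-0.10)(-0.05) = 0.4350
  C_12 = −[(-0.35)(0.55) − (-0.10)(-0.10)] = 0.2025
  C_13 = (-0.35)(-0.05) − (0.80)(-0.10) = 0.0975
  C_21 = −[(-0.45)(0.55) − (-0.35)(-0.05)] = 0.2650
  C_22 = (0.55)(0.55) − (-0.35)(-0.10) = 0.2675
  C_23 = −[(0.55)(-0.05) − (-0.45)(-0.10)] = 0.0725
  C_31 = (-0.45)(-0.10) − (-0.35)(0.80) = 0.3250
  C_32 = −[(0.55)(-0.10) − (-0.35)(-0.35)] = 0.1775
  C_33 = (0.55)(0.80) − (-0.45)(-0.35) = 0.2825
det(I−A) = Σ_j (I−A)_1j·C_1j = (0.55)(0.4350) + (-0.45)(0.2025) + (-0.35)(0.0975) = 0.1140
adj(I−A) = Cᵀ =
  [ 0.4350   0.2650   0.3250]
  [ 0.2025   0.2675   0.1775]
  [ 0.0975   0.0725   0.2825]
(I − A)⁻¹ = adj(I−A) / det(I−A) ≈
  [   3.8158     2.3246     2.8509]
  [   1.7763     2.3465     1.5570]
  [   0.8553     0.6360     2.4781]
x = (I − A)⁻¹ d = adj(I−A)·d / det(I−A), with det(I−A) = 0.1140:
  x_1 = (0.4350·220 + 0.2650·160 + 0.3250·170) / 0.1140 = 193.35 / 0.1140 ≈ 1696.05
  x_2 = (0.2025·220 + 0.2675·160 + 0.1775·170) / 0.1140 = 117.525 / 0.1140 ≈ 1030.92
  x_3 = (0.0975·220 + 0.0725·160 + 0.2825·170) / 0.1140 = 81.075 / 0.1140 ≈ 711.18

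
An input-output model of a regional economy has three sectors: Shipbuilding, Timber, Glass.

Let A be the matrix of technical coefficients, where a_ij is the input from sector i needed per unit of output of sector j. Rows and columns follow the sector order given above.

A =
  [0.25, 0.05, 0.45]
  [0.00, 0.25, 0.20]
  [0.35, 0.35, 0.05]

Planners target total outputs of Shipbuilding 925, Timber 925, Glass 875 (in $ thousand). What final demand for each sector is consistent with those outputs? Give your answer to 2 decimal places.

I − A =
  [   0.75    -0.05    -0.45]
  [   0.00     0.75    -0.20]
  [  -0.35    -0.35     0.95]
d = (I − A) x:
  d_1 = (+0.75)·925 + (-0.05)·925 + (-0.45)·875 = 253.75
  d_2 = (+0.00)·925 + (+0.75)·925 + (-0.20)·875 = 518.75
  d_3 = (-0.35)·925 + (-0.35)·925 + (+0.95)·875 = 183.75

d_1 = 253.75, d_2 = 518.75, d_3 = 183.75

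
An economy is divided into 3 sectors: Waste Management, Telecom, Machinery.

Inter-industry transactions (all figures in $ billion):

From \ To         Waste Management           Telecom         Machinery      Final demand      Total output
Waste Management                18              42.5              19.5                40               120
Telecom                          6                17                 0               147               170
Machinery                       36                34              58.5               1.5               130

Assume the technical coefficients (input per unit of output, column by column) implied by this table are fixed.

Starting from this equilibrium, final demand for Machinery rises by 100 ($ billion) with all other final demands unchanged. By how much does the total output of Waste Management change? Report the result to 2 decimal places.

Δx_W = 36.30

Technical coefficients a_ij = z_ij / X_j:
  a_WW = 18/120 = 0.15, a_TW = 6/120 = 0.05, a_MW = 36/120 = 0.30
  a_WT = 42.5/170 = 0.25, a_TT = 17/170 = 0.10, a_MT = 34/170 = 0.20
  a_WM = 19.5/130 = 0.15, a_TM = 0/130 = 0.00, a_MM = 58.5/130 = 0.45
I − A =
  [   0.85    -0.25    -0.15]
  [  -0.05     0.90     0.00]
  [  -0.30    -0.20     0.55]
Cofactors of I−A, C_ij = (−1)^(i+j)·(minor ij) (rows/columns in the sector order above):
  C_11 = (0.90)(0.55) − (0.00)(-0.20) = 0.4950
  C_12 = −[(-0.05)(0.55) − (0.00)(-0.30)] = 0.0275
  C_13 = (-0.05)(-0.20) − (0.90)(-0.30) = 0.2800
  C_21 = −[(-0.25)(0.55) − (-0.15)(-0.20)] = 0.1675
  C_22 = (0.85)(0.55) − (-0.15)(-0.30) = 0.4225
  C_23 = −[(0.85)(-0.20) − (-0.25)(-0.30)] = 0.2450
  C_31 = (-0.25)(0.00) − (-0.15)(0.90) = 0.1350
  C_32 = −[(0.85)(0.00) − (-0.15)(-0.05)] = 0.0075
  C_33 = (0.85)(0.90) − (-0.25)(-0.05) = 0.7525
det(I−A) = Σ_j (I−A)_1j·C_1j = (0.85)(0.4950) + (-0.25)(0.0275) + (-0.15)(0.2800) = 0.371875
adj(I−A) = Cᵀ =
  [ 0.4950   0.1675   0.1350]
  [ 0.0275   0.4225   0.0075]
  [ 0.2800   0.2450   0.7525]
(I − A)⁻¹ = adj(I−A) / det(I−A) ≈
  [   1.3311     0.4504     0.3630]
  [   0.0739     1.1361     0.0202]
  [   0.7529     0.6588     2.0235]
Δx = (I − A)⁻¹ Δd with Δd having +100 in the Machinery component and 0 elsewhere.
So Δx_W = L_WM · (+100), where L_WM = adj(I−A)_WM / det(I−A) = 0.1350 / 0.371875.
Δx_W = 0.1350 × (+100) / 0.371875 = 13.50 / 0.371875 ≈ 36.30.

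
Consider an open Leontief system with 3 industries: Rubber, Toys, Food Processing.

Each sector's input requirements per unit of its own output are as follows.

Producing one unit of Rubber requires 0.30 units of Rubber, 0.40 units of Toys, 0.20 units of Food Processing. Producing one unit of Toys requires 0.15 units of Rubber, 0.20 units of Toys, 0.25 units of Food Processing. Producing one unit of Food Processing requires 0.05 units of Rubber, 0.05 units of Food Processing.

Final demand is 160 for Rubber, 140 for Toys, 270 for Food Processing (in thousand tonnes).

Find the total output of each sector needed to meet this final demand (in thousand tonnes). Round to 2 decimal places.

x_R = 333.55, x_T = 341.77, x_F = 444.37

I − A =
  [   0.70    -0.15    -0.05]
  [  -0.40     0.80     0.00]
  [  -0.20    -0.25     0.95]
Cofactors of I−A, C_ij = (−1)^(i+j)·(minor ij) (rows/columns in the sector order above):
  C_11 = (0.80)(0.95) − (0.00)(-0.25) = 0.7600
  C_12 = −[(-0.40)(0.95) − (0.00)(-0.20)] = 0.3800
  C_13 = (-0.40)(-0.25) − (0.80)(-0.20) = 0.2600
  C_21 = −[(-0.15)(0.95) − (-0.05)(-0.25)] = 0.1550
  C_22 = (0.70)(0.95) − (-0.05)(-0.20) = 0.6550
  C_23 = −[(0.70)(-0.25) − (-0.15)(-0.20)] = 0.2050
  C_31 = (-0.15)(0.00) − (-0.05)(0.80) = 0.0400
  C_32 = −[(0.70)(0.00) − (-0.05)(-0.40)] = 0.0200
  C_33 = (0.70)(0.80) − (-0.15)(-0.40) = 0.5000
det(I−A) = Σ_j (I−A)_1j·C_1j = (0.70)(0.7600) + (-0.15)(0.3800) + (-0.05)(0.2600) = 0.4620
adj(I−A) = Cᵀ =
  [ 0.7600   0.1550   0.0400]
  [ 0.3800   0.6550   0.0200]
  [ 0.2600   0.2050   0.5000]
(I − A)⁻¹ = adj(I−A) / det(I−A) ≈
  [   1.6450     0.3355     0.0866]
  [   0.8225     1.4177     0.0433]
  [   0.5628     0.4437     1.0823]
x = (I − A)⁻¹ d = adj(I−A)·d / det(I−A), with det(I−A) = 0.4620:
  x_R = (0.7600·160 + 0.1550·140 + 0.0400·270) / 0.4620 = 154.10 / 0.4620 ≈ 333.55
  x_T = (0.3800·160 + 0.6550·140 + 0.0200·270) / 0.4620 = 157.90 / 0.4620 ≈ 341.77
  x_F = (0.2600·160 + 0.2050·140 + 0.5000·270) / 0.4620 = 205.30 / 0.4620 ≈ 444.37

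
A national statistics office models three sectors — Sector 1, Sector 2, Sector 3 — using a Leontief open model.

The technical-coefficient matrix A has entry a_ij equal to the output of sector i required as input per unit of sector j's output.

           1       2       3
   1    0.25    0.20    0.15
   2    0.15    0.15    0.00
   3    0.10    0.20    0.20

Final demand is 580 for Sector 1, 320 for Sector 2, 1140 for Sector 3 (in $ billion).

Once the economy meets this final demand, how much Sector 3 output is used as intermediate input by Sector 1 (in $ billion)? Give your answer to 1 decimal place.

z_31 = 128.1

I − A =
  [   0.75    -0.20    -0.15]
  [  -0.15     0.85     0.00]
  [  -0.10    -0.20     0.80]
Cofactors of I−A, C_ij = (−1)^(i+j)·(minor ij) (rows/columns in the sector order above):
  C_11 = (0.85)(0.80) − (0.00)(-0.20) = 0.6800
  C_12 = −[(-0.15)(0.80) − (0.00)(-0.10)] = 0.1200
  C_13 = (-0.15)(-0.20) − (0.85)(-0.10) = 0.1150
  C_21 = −[(-0.20)(0.80) − (-0.15)(-0.20)] = 0.1900
  C_22 = (0.75)(0.80) − (-0.15)(-0.10) = 0.5850
  C_23 = −[(0.75)(-0.20) − (-0.20)(-0.10)] = 0.1700
  C_31 = (-0.20)(0.00) − (-0.15)(0.85) = 0.1275
  C_32 = −[(0.75)(0.00) − (-0.15)(-0.15)] = 0.0225
  C_33 = (0.75)(0.85) − (-0.20)(-0.15) = 0.6075
det(I−A) = Σ_j (I−A)_1j·C_1j = (0.75)(0.6800) + (-0.20)(0.1200) + (-0.15)(0.1150) = 0.46875
adj(I−A) = Cᵀ =
  [ 0.6800   0.1900   0.1275]
  [ 0.1200   0.5850   0.0225]
  [ 0.1150   0.1700   0.6075]
(I − A)⁻¹ = adj(I−A) / det(I−A) ≈
  [   1.4507     0.4053     0.2720]
  [   0.2560     1.2480     0.0480]
  [   0.2453     0.3627     1.2960]
First solve x = (I − A)⁻¹ d = adj(I−A)·d / det(I−A); in particular x_1 = (0.6800·580 + 0.1900·320 + 0.1275·1140) / 0.46875 = 600.55 / 0.46875 ≈ 1281.173.
Intermediate flow from 3 to 1: z_31 = a_31 · x_1 = 0.10 × 600.55 / 0.46875 = 60.055 / 0.46875 ≈ 128.1.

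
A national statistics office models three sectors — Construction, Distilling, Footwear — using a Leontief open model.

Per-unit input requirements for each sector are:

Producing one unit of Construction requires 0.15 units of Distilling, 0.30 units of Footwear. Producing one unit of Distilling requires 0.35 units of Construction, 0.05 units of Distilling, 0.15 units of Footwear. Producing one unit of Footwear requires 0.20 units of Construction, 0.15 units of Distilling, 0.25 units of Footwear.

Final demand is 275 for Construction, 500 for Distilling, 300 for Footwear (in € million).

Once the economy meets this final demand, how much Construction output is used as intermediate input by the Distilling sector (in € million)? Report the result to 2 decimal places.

I − A =
  [   1.00    -0.35    -0.20]
  [  -0.15     0.95    -0.15]
  [  -0.30    -0.15     0.75]
Cofactors of I−A, C_ij = (−1)^(i+j)·(minor ij) (rows/columns in the sector order above):
  C_11 = (0.95)(0.75) − (-0.15)(-0.15) = 0.6900
  C_12 = −[(-0.15)(0.75) − (-0.15)(-0.30)] = 0.1575
  C_13 = (-0.15)(-0.15) − (0.95)(-0.30) = 0.3075
  C_21 = −[(-0.35)(0.75) − (-0.20)(-0.15)] = 0.2925
  C_22 = (1.00)(0.75) − (-0.20)(-0.30) = 0.6900
  C_23 = −[(1.00)(-0.15) − (-0.35)(-0.30)] = 0.2550
  C_31 = (-0.35)(-0.15) − (-0.20)(0.95) = 0.2425
  C_32 = −[(1.00)(-0.15) − (-0.20)(-0.15)] = 0.1800
  C_33 = (1.00)(0.95) − (-0.35)(-0.15) = 0.8975
det(I−A) = Σ_j (I−A)_1j·C_1j = (1.00)(0.6900) + (-0.35)(0.1575) + (-0.20)(0.3075) = 0.573375
adj(I−A) = Cᵀ =
  [ 0.6900   0.2925   0.2425]
  [ 0.1575   0.6900   0.1800]
  [ 0.3075   0.2550   0.8975]
(I − A)⁻¹ = adj(I−A) / det(I−A) ≈
  [   1.2034     0.5101     0.4229]
  [   0.2747     1.2034     0.3139]
  [   0.5363     0.4447     1.5653]
First solve x = (I − A)⁻¹ d = adj(I−A)·d / det(I−A); in particular x_D = (0.1575·275 + 0.6900·500 + 0.1800·300) / 0.573375 = 442.3125 / 0.573375 ≈ 771.4192.
Intermediate flow from C to D: z_CD = a_CD · x_D = 0.35 × 442.3125 / 0.573375 = 154.809375 / 0.573375 ≈ 270.00.

z_CD = 270.00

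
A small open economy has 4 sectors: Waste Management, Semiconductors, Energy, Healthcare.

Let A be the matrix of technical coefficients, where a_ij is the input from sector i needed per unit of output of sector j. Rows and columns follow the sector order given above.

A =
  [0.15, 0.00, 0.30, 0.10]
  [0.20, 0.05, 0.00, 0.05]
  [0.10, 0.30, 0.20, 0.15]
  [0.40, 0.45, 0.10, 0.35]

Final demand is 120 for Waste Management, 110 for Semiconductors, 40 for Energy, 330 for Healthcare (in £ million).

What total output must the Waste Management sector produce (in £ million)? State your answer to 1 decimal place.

I − A =
  [   0.85     0.00    -0.30    -0.10]
  [  -0.20     0.95     0.00    -0.05]
  [  -0.10    -0.30     0.80    -0.15]
  [  -0.40    -0.45    -0.10     0.65]
Compute the cofactors C_ij = (−1)^(i+j)·(3×3 minor ij) of I−A; the adjugate is their transpose:
adj(I−A) = Cᵀ =
  [ 0.460250   0.117750   0.188000   0.123250]
  [ 0.117500   0.358750   0.051250   0.057500]
  [ 0.175000   0.215625   0.458750   0.149375]
  [ 0.391500   0.354000   0.221750   0.599500]
det(I−A) = Σ_j (I−A)_1j·C_1j = (0.85)(0.460250) + (0.00)(0.117500) + (-0.30)(0.175000) + (-0.10)(0.391500) = 0.2995625
(I − A)⁻¹ = adj(I−A) / det(I−A) ≈
  [   1.5364     0.3931     0.6276     0.4114]
  [   0.3922     1.1976     0.1711     0.1919]
  [   0.5842     0.7198     1.5314     0.4986]
  [   1.3069     1.1817     0.7402     2.0013]
x = (I − A)⁻¹ d = adj(I−A)·d / det(I−A), with det(I−A) = 0.2995625:
  x_1 = (0.460250·120 + 0.117750·110 + 0.188000·40 + 0.123250·330) / 0.2995625 = 116.375 / 0.2995625 ≈ 388.5
  x_2 = (0.117500·120 + 0.358750·110 + 0.051250·40 + 0.057500·330) / 0.2995625 = 74.5875 / 0.2995625 ≈ 249.0
  x_3 = (0.175000·120 + 0.215625·110 + 0.458750·40 + 0.149375·330) / 0.2995625 = 112.3625 / 0.2995625 ≈ 375.1
  x_4 = (0.391500·120 + 0.354000·110 + 0.221750·40 + 0.599500·330) / 0.2995625 = 292.625 / 0.2995625 ≈ 976.8

x_1 = 388.5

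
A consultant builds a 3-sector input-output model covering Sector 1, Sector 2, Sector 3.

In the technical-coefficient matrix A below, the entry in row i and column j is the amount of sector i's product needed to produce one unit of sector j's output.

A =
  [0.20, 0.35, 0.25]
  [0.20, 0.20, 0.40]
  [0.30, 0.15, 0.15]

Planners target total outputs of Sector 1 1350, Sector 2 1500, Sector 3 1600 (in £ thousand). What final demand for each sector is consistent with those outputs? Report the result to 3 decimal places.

I − A =
  [   0.80    -0.35    -0.25]
  [  -0.20     0.80    -0.40]
  [  -0.30    -0.15     0.85]
d = (I − A) x:
  d_1 = (+0.80)·1350 + (-0.35)·1500 + (-0.25)·1600 = 155.000
  d_2 = (-0.20)·1350 + (+0.80)·1500 + (-0.40)·1600 = 290.000
  d_3 = (-0.30)·1350 + (-0.15)·1500 + (+0.85)·1600 = 730.000

d_1 = 155.000, d_2 = 290.000, d_3 = 730.000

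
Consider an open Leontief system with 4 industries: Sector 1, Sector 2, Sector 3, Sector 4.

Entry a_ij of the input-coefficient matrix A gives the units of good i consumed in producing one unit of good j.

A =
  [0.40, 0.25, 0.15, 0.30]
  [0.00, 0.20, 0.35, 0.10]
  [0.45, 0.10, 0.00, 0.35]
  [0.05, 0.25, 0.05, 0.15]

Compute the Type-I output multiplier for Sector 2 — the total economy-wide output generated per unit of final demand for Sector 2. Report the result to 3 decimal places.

m_2 = 4.738

I − A =
  [   0.60    -0.25    -0.15    -0.30]
  [   0.00     0.80    -0.35    -0.10]
  [  -0.45    -0.10     1.00    -0.35]
  [  -0.05    -0.25    -0.05     0.85]
Compute the cofactors C_ij = (−1)^(i+j)·(3×3 minor ij) of I−A; the adjugate is their transpose:
adj(I−A) = Cᵀ =
  [ 0.580125   0.310500   0.212125   0.328625]
  [ 0.147250   0.417750   0.177000   0.174000]
  [ 0.309250   0.235750   0.379750   0.293250]
  [ 0.095625   0.155000   0.086875   0.365625]
det(I−A) = Σ_j (I−A)_1j·C_1j = (0.60)(0.580125) + (-0.25)(0.147250) + (-0.15)(0.309250) + (-0.30)(0.095625) = 0.2361875
(I − A)⁻¹ = adj(I−A) / det(I−A) ≈
  [   2.4562     1.3146     0.8981     1.3914]
  [   0.6234     1.7687     0.7494     0.7367]
  [   1.3093     0.9981     1.6078     1.2416]
  [   0.4049     0.6563     0.3678     1.5480]
The output multiplier for sector j is the column-j sum of the Leontief inverse (I − A)⁻¹ = adj(I−A) / det(I−A).
Column 2 of adj(I−A): (0.310500, 0.417750, 0.235750, 0.155000); det(I−A) = 0.2361875.
m_2 = (0.310500 + 0.417750 + 0.235750 + 0.155000) / 0.2361875 = 1.119 / 0.2361875 ≈ 4.738.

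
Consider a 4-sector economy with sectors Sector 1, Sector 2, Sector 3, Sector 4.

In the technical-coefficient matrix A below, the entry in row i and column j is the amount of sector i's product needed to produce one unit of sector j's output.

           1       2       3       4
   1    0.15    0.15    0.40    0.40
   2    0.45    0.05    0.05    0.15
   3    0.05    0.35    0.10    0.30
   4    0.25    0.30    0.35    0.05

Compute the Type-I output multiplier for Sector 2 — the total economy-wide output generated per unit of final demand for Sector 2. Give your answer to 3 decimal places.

m_2 = 8.722

I − A =
  [   0.85    -0.15    -0.40    -0.40]
  [  -0.45     0.95    -0.05    -0.15]
  [  -0.05    -0.35     0.90    -0.30]
  [  -0.25    -0.30    -0.35     0.95]
Compute the cofactors C_ij = (−1)^(i+j)·(3×3 minor ij) of I−A; the adjugate is their transpose:
adj(I−A) = Cᵀ =
  [ 0.632500   0.438500   0.497000   0.492500]
  [ 0.380000   0.491500   0.329000   0.341500]
  [ 0.317375   0.348500   0.510125   0.349750]
  [ 0.403375   0.399000   0.422625   0.568750]
det(I−A) = Σ_j (I−A)_1j·C_1j = (0.85)(0.632500) + (-0.15)(0.380000) + (-0.40)(0.317375) + (-0.40)(0.403375) = 0.192325
(I − A)⁻¹ = adj(I−A) / det(I−A) ≈
  [   3.2887     2.2800     2.5842     2.5608]
  [   1.9758     2.5556     1.7106     1.7756]
  [   1.6502     1.8120     2.6524     1.8185]
  [   2.0974     2.0746     2.1975     2.9572]
The output multiplier for sector j is the column-j sum of the Leontief inverse (I − A)⁻¹ = adj(I−A) / det(I−A).
Column 2 of adj(I−A): (0.438500, 0.491500, 0.348500, 0.399000); det(I−A) = 0.192325.
m_2 = (0.438500 + 0.491500 + 0.348500 + 0.399000) / 0.192325 = 1.6775 / 0.192325 ≈ 8.722.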